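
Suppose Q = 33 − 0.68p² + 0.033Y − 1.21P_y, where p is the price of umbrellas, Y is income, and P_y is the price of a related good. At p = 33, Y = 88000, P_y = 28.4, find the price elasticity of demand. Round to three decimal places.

-0.685

Evaluating quantity at (p, Y, P_y) gives Q = 33 − 0.68(33)² + 0.033(88000) − 1.21(28.4) = 33 − 740.52 + 2904 − 34.364 = 2162.116.
∂Q/∂p = −2·0.68·p = -44.88, so E_p = -44.88·(33/2162.116) ≈ -0.685.
|E_p| < 1: demand is inelastic.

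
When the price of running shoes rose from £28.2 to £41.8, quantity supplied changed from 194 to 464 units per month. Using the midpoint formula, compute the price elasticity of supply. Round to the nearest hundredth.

%ΔQ = (464 − 194)/[(194 + 464)/2] = 270/329 ≈ 0.8207.
%ΔP = (41.8 − 28.2)/[(28.2 + 41.8)/2] = 13.6/35 ≈ 0.3886.
Arc elasticity E = %ΔQ/%ΔP ≈ 0.8207/0.3886 ≈ 2.11.
|E| > 1: supply is elastic over this range.

2.11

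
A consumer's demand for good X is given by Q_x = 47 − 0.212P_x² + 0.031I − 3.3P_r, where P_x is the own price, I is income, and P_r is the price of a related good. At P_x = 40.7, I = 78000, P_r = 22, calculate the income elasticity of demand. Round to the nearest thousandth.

1.185

Q_x = 47 − 0.212(40.7)² + 0.031(78000) − 3.3(22) = 47 − 351.1759 + 2418 − 72.6 = 2041.2241.
∂Q_x/∂I = +0.031, so E_I = 0.031·(78000/2041.2241) ≈ 1.185.
E_I > 1: normal good (luxury).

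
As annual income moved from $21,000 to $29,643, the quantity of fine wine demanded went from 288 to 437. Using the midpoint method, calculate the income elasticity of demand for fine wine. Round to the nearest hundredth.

%ΔQ = (437 − 288)/[(288+437)/2] = 149/362.5 ≈ 0.4110.
%ΔI = (29,643 − 21,000)/[(21,000+29,643)/2] = 8643/25321.5 ≈ 0.3413.
E_I = %ΔQ/%ΔI ≈ 1.20.
E_I > 1: normal good (luxury).

1.20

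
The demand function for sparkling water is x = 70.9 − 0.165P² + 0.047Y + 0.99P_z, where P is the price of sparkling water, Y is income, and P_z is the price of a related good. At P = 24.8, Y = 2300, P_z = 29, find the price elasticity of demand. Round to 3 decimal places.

At the given point, x = 70.9 − 0.165(24.8)² + 0.047(2300) + 0.99(29) = 70.9 − 101.4816 + 108.1 + 28.71 = 106.2284.
∂x/∂P = −2·0.165·P = -8.184, so E_p = -8.184·(24.8/106.2284) ≈ -1.911.
|E_p| > 1: demand is elastic.

-1.911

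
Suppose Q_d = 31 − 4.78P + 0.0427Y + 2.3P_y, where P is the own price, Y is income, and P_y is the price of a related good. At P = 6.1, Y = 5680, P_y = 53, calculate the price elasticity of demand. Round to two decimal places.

At the given point, Q_d = 31 − 4.78(6.1) + 0.0427(5680) + 2.3(53) = 31 − 29.158 + 242.536 + 121.9 = 366.278.
∂Q_d/∂P = −4.78, so E_p = (−4.78)·(6.1/366.278) ≈ -0.08.
|E_p| < 1: demand is inelastic.

-0.08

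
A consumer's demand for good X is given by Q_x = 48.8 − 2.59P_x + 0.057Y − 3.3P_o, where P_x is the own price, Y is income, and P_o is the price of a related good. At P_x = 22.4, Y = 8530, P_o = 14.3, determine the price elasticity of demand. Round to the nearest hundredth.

-0.13

Evaluating quantity at (P_x, Y, P_o) gives Q_x = 48.8 − 2.59(22.4) + 0.057(8530) − 3.3(14.3) = 48.8 − 58.016 + 486.21 − 47.19 = 429.804.
∂Q_x/∂P_x = −2.59, so E_p = (−2.59)·(22.4/429.804) ≈ -0.13.
|E_p| < 1: demand is inelastic.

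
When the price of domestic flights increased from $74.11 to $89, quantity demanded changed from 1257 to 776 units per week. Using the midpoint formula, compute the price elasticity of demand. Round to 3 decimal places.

%Δq = (776 − 1257)/[(1257 + 776)/2] = -481/1016.5 ≈ -0.4732.
%ΔP = (89 − 74.11)/[(74.11 + 89)/2] = 14.89/81.555 ≈ 0.1826.
Arc elasticity E = %Δq/%ΔP ≈ -0.4732/0.1826 ≈ -2.592.
|E| > 1: demand is elastic over this range.

-2.592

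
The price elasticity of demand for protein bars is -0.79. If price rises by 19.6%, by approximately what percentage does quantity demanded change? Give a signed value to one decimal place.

-15.5

%ΔQ ≈ E × %ΔP = (-0.79) × (19.6%) ≈ -15.5%.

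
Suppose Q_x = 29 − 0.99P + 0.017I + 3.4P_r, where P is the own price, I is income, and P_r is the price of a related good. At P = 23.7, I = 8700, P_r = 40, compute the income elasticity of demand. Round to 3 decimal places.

At the given point, Q_x = 29 − 0.99(23.7) + 0.017(8700) + 3.4(40) = 29 − 23.463 + 147.9 + 136 = 289.437.
∂Q_x/∂I = +0.017, so E_I = 0.017·(8700/289.437) ≈ 0.511.
E_I ∈ (0,1): normal good (necessity).

0.511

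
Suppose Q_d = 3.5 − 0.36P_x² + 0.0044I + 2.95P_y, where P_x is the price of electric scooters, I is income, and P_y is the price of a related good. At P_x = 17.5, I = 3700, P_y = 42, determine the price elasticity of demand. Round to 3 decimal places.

-6.596

Evaluating quantity at (P_x, I, P_y) gives Q_d = 3.5 − 0.36(17.5)² + 0.0044(3700) + 2.95(42) = 3.5 − 110.25 + 16.28 + 123.9 = 33.43.
∂Q_d/∂P_x = −2·0.36·P_x = -12.6, so E_p = -12.6·(17.5/33.43) ≈ -6.596.
|E_p| > 1: demand is elastic.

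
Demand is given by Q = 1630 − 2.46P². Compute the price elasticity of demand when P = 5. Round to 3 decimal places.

-0.078

At P = 5, Q = 1568.5.
dQ/dP = −2·2.46·P = −24.6.
Point elasticity E = (dQ/dP)·(P/Q) = -24.6 × 5/1568.5 ≈ -0.078.
|E| < 1, so demand is inelastic at this price.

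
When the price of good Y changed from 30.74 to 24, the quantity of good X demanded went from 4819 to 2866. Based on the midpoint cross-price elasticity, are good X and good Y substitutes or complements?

%ΔQ_x = (2866 − 4819)/[(4819+2866)/2] = -1953/3842.5 ≈ -0.5083.
%ΔP_y = (24 − 30.74)/[(30.74+24)/2] ≈ -0.2463.
E_xy = -0.5083/-0.2463 ≈ 2.064.
E_xy > 0, so the goods are substitutes.

substitutes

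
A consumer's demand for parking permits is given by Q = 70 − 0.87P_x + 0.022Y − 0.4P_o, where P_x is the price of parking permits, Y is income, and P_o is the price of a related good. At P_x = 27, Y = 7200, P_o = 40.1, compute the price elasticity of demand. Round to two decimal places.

Evaluating quantity at (P_x, Y, P_o) gives Q = 70 − 0.87(27) + 0.022(7200) − 0.4(40.1) = 70 − 23.49 + 158.4 − 16.04 = 188.87.
∂Q/∂P_x = −0.87, so E_p = (−0.87)·(27/188.87) ≈ -0.12.
|E_p| < 1: demand is inelastic.

-0.12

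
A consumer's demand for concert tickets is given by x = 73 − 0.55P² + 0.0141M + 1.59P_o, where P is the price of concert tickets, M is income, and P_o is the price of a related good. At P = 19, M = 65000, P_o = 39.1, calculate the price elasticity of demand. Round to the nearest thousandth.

-0.465

At the given point, x = 73 − 0.55(19)² + 0.0141(65000) + 1.59(39.1) = 73 − 198.55 + 916.5 + 62.169 = 853.119.
∂x/∂P = −2·0.55·P = -20.9, so E_p = -20.9·(19/853.119) ≈ -0.465.
|E_p| < 1: demand is inelastic.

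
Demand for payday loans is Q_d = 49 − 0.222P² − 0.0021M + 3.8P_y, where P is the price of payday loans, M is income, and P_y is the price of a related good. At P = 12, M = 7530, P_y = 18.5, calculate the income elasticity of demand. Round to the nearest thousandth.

First evaluate Q_d: 49 − 0.222(12)² − 0.0021(7530) + 3.8(18.5) = 49 − 31.968 − 15.813 + 70.3 = 71.519.
∂Q_d/∂M = −0.0021, so E_I = -0.0021·(7530/71.519) ≈ -0.221.
E_I < 0: inferior good.

-0.221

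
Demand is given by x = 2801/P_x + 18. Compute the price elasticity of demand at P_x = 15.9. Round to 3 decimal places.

-0.907

At P_x = 15.9, x = 194.1635.
dx/dP_x = −2801/P_x² = −11.0795.
Point elasticity E = (dx/dP_x)·(P_x/x) = -11.0795 × 15.9/194.1635 ≈ -0.907.
|E| < 1, so demand is inelastic at this price.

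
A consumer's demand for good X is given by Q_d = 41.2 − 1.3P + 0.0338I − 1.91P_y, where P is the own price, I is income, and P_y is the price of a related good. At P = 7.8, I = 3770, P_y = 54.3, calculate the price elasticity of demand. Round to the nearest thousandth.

-0.185

Substituting, Q_d = 41.2 − 1.3(7.8) + 0.0338(3770) − 1.91(54.3) = 41.2 − 10.14 + 127.426 − 103.713 = 54.773.
∂Q_d/∂P = −1.3, so E_p = (−1.3)·(7.8/54.773) ≈ -0.185.
|E_p| < 1: demand is inelastic.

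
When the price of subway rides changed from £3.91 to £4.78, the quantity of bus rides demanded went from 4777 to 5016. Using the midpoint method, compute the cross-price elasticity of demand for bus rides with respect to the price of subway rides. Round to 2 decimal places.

%ΔQ_x = (5016 − 4777)/[(4777+5016)/2] = 239/4896.5 ≈ 0.0488.
%ΔP_y = (4.78 − 3.91)/[(3.91+4.78)/2] ≈ 0.2002.
E_xy = 0.0488/0.2002 ≈ 0.24.
E_xy > 0, so bus rides and subway rides are substitutes.

0.24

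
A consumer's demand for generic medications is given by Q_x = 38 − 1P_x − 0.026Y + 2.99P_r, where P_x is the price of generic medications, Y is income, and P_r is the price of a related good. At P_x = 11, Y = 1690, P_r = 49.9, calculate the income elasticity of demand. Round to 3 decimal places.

First evaluate Q_x: 38 − 1(11) − 0.026(1690) + 2.99(49.9) = 38 − 11 − 43.94 + 149.201 = 132.261.
∂Q_x/∂Y = −0.026, so E_I = -0.026·(1690/132.261) ≈ -0.332.
E_I < 0: inferior good.

-0.332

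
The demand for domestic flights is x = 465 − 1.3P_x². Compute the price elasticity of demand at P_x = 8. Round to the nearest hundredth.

-0.44

At P_x = 8, x = 381.8.
dx/dP_x = −2·1.3·P_x = −20.8.
Point elasticity E = (dx/dP_x)·(P_x/x) = -20.8 × 8/381.8 ≈ -0.44.
|E| < 1, so demand is inelastic at this price.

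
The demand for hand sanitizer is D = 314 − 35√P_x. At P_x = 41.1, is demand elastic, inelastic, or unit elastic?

At P_x = 41.1, D = 89.6175.
dD/dP_x = −35/(2√P_x) = −35/(2·6.4109).
Point elasticity E = (dD/dP_x)·(P_x/D) = -2.7297 × 41.1/89.6175 ≈ -1.252.
|E| ≈ 1.252 > 1, so demand is elastic.

elastic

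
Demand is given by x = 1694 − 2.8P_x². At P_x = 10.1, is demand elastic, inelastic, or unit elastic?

At P_x = 10.1, x = 1408.372.
dx/dP_x = −2·2.8·P_x = −56.56.
Point elasticity E = (dx/dP_x)·(P_x/x) = -56.56 × 10.1/1408.372 ≈ -0.406.
|E| ≈ 0.406 < 1, so demand is inelastic.

inelastic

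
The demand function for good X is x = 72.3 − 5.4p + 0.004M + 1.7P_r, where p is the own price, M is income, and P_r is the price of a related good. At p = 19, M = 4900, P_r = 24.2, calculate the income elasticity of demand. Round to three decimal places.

0.644

First evaluate x: 72.3 − 5.4(19) + 0.004(4900) + 1.7(24.2) = 72.3 − 102.6 + 19.6 + 41.14 = 30.44.
∂x/∂M = +0.004, so E_I = 0.004·(4900/30.44) ≈ 0.644.
E_I ∈ (0,1): normal good (necessity).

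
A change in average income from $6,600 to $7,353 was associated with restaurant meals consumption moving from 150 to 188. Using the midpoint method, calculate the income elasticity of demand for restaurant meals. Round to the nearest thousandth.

%ΔQ = (188 − 150)/[(150+188)/2] = 38/169 ≈ 0.2249.
%ΔM = (7,353 − 6,600)/[(6,600+7,353)/2] = 753/6976.5 ≈ 0.1079.
E_I = %ΔQ/%ΔM ≈ 2.083.
E_I > 1: normal good (luxury).

2.083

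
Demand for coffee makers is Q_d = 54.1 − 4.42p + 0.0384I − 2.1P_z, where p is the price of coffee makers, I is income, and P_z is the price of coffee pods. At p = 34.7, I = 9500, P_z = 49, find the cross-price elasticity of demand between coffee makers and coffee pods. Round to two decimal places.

Q_d = 54.1 − 4.42(34.7) + 0.0384(9500) − 2.1(49) = 54.1 − 153.374 + 364.8 − 102.9 = 162.626.
∂Q_d/∂P_z = −2.1, so E_xy = -2.1·(49/162.626) ≈ -0.63.
E_xy < 0: the goods are complements.

-0.63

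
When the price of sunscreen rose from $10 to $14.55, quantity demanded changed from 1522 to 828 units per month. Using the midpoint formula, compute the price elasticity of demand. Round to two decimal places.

%ΔQ = (828 − 1522)/[(1522 + 828)/2] = -694/1175 ≈ -0.5906.
%Δp = (14.55 − 10)/[(10 + 14.55)/2] = 4.55/12.275 ≈ 0.3707.
Arc elasticity E = %ΔQ/%Δp ≈ -0.5906/0.3707 ≈ -1.59.
|E| > 1: demand is elastic over this range.

-1.59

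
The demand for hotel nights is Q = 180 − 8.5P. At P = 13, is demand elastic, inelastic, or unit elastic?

elastic

At P = 13, Q = 69.5.
dQ/dP = −8.5.
Point elasticity E = (dQ/dP)·(P/Q) = -8.5 × 13/69.5 ≈ -1.590.
|E| ≈ 1.590 > 1, so demand is elastic.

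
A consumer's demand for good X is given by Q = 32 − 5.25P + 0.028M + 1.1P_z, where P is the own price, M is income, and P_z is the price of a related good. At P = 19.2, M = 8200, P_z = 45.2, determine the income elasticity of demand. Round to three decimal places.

1.091

First evaluate Q: 32 − 5.25(19.2) + 0.028(8200) + 1.1(45.2) = 32 − 100.8 + 229.6 + 49.72 = 210.52.
∂Q/∂M = +0.028, so E_I = 0.028·(8200/210.52) ≈ 1.091.
E_I > 1: normal good (luxury).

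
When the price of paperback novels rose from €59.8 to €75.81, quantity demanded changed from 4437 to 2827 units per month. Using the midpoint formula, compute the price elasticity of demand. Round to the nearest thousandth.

%Δq = (2827 − 4437)/[(4437 + 2827)/2] = -1610/3632 ≈ -0.4433.
%Δp = (75.81 − 59.8)/[(59.8 + 75.81)/2] = 16.01/67.805 ≈ 0.2361.
Arc elasticity E = %Δq/%Δp ≈ -0.4433/0.2361 ≈ -1.877.
|E| > 1: demand is elastic over this range.

-1.877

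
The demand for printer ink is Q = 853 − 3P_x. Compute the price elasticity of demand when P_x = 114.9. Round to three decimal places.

At P_x = 114.9, Q = 508.3.
dQ/dP_x = −3.
Point elasticity E = (dQ/dP_x)·(P_x/Q) = -3 × 114.9/508.3 ≈ -0.678.
|E| < 1, so demand is inelastic at this price.

-0.678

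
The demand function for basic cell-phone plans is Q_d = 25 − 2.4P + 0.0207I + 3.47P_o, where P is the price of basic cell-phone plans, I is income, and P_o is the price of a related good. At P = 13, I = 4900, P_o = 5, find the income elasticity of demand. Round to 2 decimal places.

Substituting, Q_d = 25 − 2.4(13) + 0.0207(4900) + 3.47(5) = 25 − 31.2 + 101.43 + 17.35 = 112.58.
∂Q_d/∂I = +0.0207, so E_I = 0.0207·(4900/112.58) ≈ 0.90.
E_I ∈ (0,1): normal good (necessity).

0.90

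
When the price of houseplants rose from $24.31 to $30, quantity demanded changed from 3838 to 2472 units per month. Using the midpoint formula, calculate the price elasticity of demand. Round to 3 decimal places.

-2.066

%ΔQ = (2472 − 3838)/[(3838 + 2472)/2] = -1366/3155 ≈ -0.4330.
%ΔP = (30 − 24.31)/[(24.31 + 30)/2] = 5.69/27.155 ≈ 0.2095.
Arc elasticity E = %ΔQ/%ΔP ≈ -0.4330/0.2095 ≈ -2.066.
|E| > 1: demand is elastic over this range.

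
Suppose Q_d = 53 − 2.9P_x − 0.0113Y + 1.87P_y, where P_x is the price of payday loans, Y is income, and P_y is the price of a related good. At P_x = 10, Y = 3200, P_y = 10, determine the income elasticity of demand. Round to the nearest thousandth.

-5.529

First evaluate Q_d: 53 − 2.9(10) − 0.0113(3200) + 1.87(10) = 53 − 29 − 36.16 + 18.7 = 6.54.
∂Q_d/∂Y = −0.0113, so E_I = -0.0113·(3200/6.54) ≈ -5.529.
E_I < 0: inferior good.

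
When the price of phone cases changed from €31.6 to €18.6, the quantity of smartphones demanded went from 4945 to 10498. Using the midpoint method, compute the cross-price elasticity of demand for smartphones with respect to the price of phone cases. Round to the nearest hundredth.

%ΔQ_x = (10498 − 4945)/[(4945+10498)/2] = 5553/7721.5 ≈ 0.7192.
%ΔP_y = (18.6 − 31.6)/[(31.6+18.6)/2] ≈ -0.5179.
E_xy = 0.7192/-0.5179 ≈ -1.39.
E_xy < 0, so smartphones and phone cases are complements.

-1.39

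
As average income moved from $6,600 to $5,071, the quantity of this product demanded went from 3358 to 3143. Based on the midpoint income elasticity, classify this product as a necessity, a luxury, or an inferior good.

necessity

%ΔQ = (3143 − 3358)/[(3358+3143)/2] = -215/3250.5 ≈ -0.0661.
%ΔY = (5,071 − 6,600)/[(6,600+5,071)/2] = -1529/5835.5 ≈ -0.2620.
E_I = %ΔQ/%ΔY ≈ 0.252.
E_I ∈ (0,1): normal good (necessity).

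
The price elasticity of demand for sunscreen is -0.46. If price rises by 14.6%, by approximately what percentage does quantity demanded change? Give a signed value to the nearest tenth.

%ΔQ ≈ E × %ΔP = (-0.46) × (14.6%) ≈ -6.7%.

-6.7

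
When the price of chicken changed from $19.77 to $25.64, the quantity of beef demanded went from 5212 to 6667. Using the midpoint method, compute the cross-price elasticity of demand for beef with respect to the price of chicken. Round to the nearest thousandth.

0.948

%ΔQ_x = (6667 − 5212)/[(5212+6667)/2] = 1455/5939.5 ≈ 0.2450.
%ΔP_y = (25.64 − 19.77)/[(19.77+25.64)/2] ≈ 0.2585.
E_xy = 0.2450/0.2585 ≈ 0.948.
E_xy > 0, so beef and chicken are substitutes.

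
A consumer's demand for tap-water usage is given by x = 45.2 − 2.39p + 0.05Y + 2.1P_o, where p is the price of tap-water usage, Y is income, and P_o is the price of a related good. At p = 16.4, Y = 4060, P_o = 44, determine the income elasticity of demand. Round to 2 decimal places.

0.67

Substituting, x = 45.2 − 2.39(16.4) + 0.05(4060) + 2.1(44) = 45.2 − 39.196 + 203 + 92.4 = 301.404.
∂x/∂Y = +0.05, so E_I = 0.05·(4060/301.404) ≈ 0.67.
E_I ∈ (0,1): normal good (necessity).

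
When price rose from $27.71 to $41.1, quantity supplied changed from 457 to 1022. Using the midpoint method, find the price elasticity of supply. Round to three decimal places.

1.963

%ΔQ = (1022 − 457)/[(457 + 1022)/2] = 565/739.5 ≈ 0.7640.
%Δp = (41.1 − 27.71)/[(27.71 + 41.1)/2] = 13.39/34.405 ≈ 0.3892.
Arc elasticity E = %ΔQ/%Δp ≈ 0.7640/0.3892 ≈ 1.963.
|E| > 1: supply is elastic over this range.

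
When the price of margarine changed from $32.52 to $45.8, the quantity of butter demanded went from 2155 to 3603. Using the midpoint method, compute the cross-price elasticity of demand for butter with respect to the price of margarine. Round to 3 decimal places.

%ΔQ_x = (3603 − 2155)/[(2155+3603)/2] = 1448/2879 ≈ 0.5030.
%ΔP_y = (45.8 − 32.52)/[(32.52+45.8)/2] ≈ 0.3391.
E_xy = 0.5030/0.3391 ≈ 1.483.
E_xy > 0, so butter and margarine are substitutes.

1.483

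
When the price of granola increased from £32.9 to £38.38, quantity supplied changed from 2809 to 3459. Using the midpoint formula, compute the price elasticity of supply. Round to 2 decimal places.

%ΔQ = (3459 − 2809)/[(2809 + 3459)/2] = 650/3134 ≈ 0.2074.
%Δp = (38.38 − 32.9)/[(32.9 + 38.38)/2] = 5.48/35.64 ≈ 0.1538.
Arc elasticity E = %ΔQ/%Δp ≈ 0.2074/0.1538 ≈ 1.35.
|E| > 1: supply is elastic over this range.

1.35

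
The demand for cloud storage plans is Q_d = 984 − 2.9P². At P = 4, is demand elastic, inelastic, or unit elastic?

inelastic

At P = 4, Q_d = 937.6.
dQ_d/dP = −2·2.9·P = −23.2.
Point elasticity E = (dQ_d/dP)·(P/Q_d) = -23.2 × 4/937.6 ≈ -0.099.
|E| ≈ 0.099 < 1, so demand is inelastic.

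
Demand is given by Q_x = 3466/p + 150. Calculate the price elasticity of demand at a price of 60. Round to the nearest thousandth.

At p = 60, Q_x = 207.7667.
dQ_x/dp = −3466/p² = −0.9628.
Point elasticity E = (dQ_x/dp)·(p/Q_x) = -0.9628 × 60/207.7667 ≈ -0.278.
|E| < 1, so demand is inelastic at this price.

-0.278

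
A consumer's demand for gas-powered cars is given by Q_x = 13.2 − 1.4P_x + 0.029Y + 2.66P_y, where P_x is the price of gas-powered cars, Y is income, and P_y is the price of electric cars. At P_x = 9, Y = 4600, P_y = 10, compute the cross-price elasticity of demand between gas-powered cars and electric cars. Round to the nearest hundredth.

0.17

At the given point, Q_x = 13.2 − 1.4(9) + 0.029(4600) + 2.66(10) = 13.2 − 12.6 + 133.4 + 26.6 = 160.6.
∂Q_x/∂P_y = +2.66, so E_xy = 2.66·(10/160.6) ≈ 0.17.
E_xy > 0: the goods are substitutes.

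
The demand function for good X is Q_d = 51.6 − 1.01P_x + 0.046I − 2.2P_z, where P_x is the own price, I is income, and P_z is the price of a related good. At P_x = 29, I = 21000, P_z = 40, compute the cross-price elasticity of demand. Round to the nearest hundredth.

Evaluating quantity at (P_x, I, P_z) gives Q_d = 51.6 − 1.01(29) + 0.046(21000) − 2.2(40) = 51.6 − 29.29 + 966 − 88 = 900.31.
∂Q_d/∂P_z = −2.2, so E_xy = -2.2·(40/900.31) ≈ -0.10.
E_xy < 0: the goods are complements.

-0.10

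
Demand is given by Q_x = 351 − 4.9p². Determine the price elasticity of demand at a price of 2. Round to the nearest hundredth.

At p = 2, Q_x = 331.4.
dQ_x/dp = −2·4.9·p = −19.6.
Point elasticity E = (dQ_x/dp)·(p/Q_x) = -19.6 × 2/331.4 ≈ -0.12.
|E| < 1, so demand is inelastic at this price.

-0.12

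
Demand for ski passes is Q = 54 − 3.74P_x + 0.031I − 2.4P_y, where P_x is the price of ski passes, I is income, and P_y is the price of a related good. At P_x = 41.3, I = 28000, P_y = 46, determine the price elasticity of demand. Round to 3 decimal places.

At the given point, Q = 54 − 3.74(41.3) + 0.031(28000) − 2.4(46) = 54 − 154.462 + 868 − 110.4 = 657.138.
∂Q/∂P_x = −3.74, so E_p = (−3.74)·(41.3/657.138) ≈ -0.235.
|E_p| < 1: demand is inelastic.

-0.235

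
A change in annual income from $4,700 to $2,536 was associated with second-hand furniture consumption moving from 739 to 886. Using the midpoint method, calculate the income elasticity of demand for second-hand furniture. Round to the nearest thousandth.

%ΔQ = (886 − 739)/[(739+886)/2] = 147/812.5 ≈ 0.1809.
%ΔM = (2,536 − 4,700)/[(4,700+2,536)/2] = -2164/3618 ≈ -0.5981.
E_I = %ΔQ/%ΔM ≈ -0.302.
E_I < 0: inferior good.

-0.302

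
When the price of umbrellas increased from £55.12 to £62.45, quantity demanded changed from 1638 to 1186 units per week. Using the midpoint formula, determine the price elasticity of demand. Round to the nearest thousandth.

-2.567

%ΔQ = (1186 − 1638)/[(1638 + 1186)/2] = -452/1412 ≈ -0.3201.
%Δp = (62.45 − 55.12)/[(55.12 + 62.45)/2] = 7.33/58.785 ≈ 0.1247.
Arc elasticity E = %ΔQ/%Δp ≈ -0.3201/0.1247 ≈ -2.567.
|E| > 1: demand is elastic over this range.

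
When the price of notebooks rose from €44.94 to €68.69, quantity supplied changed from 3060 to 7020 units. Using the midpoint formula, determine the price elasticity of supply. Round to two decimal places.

1.88

%ΔQ = (7020 − 3060)/[(3060 + 7020)/2] = 3960/5040 ≈ 0.7857.
%ΔP = (68.69 − 44.94)/[(44.94 + 68.69)/2] = 23.75/56.815 ≈ 0.4180.
Arc elasticity E = %ΔQ/%ΔP ≈ 0.7857/0.4180 ≈ 1.88.
|E| > 1: supply is elastic over this range.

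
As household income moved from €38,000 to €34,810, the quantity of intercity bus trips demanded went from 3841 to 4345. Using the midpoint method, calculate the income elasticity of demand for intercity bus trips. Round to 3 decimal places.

%ΔQ = (4345 − 3841)/[(3841+4345)/2] = 504/4093 ≈ 0.1231.
%ΔI = (34,810 − 38,000)/[(38,000+34,810)/2] = -3190/36405 ≈ -0.0876.
E_I = %ΔQ/%ΔI ≈ -1.405.
E_I < 0: inferior good.

-1.405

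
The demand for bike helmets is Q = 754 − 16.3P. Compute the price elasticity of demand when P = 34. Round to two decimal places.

-2.77

At P = 34, Q = 199.8.
dQ/dP = −16.3.
Point elasticity E = (dQ/dP)·(P/Q) = -16.3 × 34/199.8 ≈ -2.77.
|E| > 1, so demand is elastic at this price.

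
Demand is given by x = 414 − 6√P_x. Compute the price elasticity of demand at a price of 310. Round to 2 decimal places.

At P_x = 310, x = 308.3591.
dx/dP_x = −6/(2√P_x) = −6/(2·17.6068).
Point elasticity E = (dx/dP_x)·(P_x/x) = -0.1704 × 310/308.3591 ≈ -0.17.
|E| < 1, so demand is inelastic at this price.

-0.17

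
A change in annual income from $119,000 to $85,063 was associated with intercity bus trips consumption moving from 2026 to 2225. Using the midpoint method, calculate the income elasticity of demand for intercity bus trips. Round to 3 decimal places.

-0.281

%ΔQ = (2225 − 2026)/[(2026+2225)/2] = 199/2125.5 ≈ 0.0936.
%ΔY = (85,063 − 119,000)/[(119,000+85,063)/2] = -33937/102031.5 ≈ -0.3326.
E_I = %ΔQ/%ΔY ≈ -0.281.
E_I < 0: inferior good.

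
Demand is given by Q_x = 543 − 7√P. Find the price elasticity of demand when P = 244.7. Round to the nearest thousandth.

-0.126

At P = 244.7, Q_x = 433.4998.
dQ_x/dP = −7/(2√P) = −7/(2·15.6429).
Point elasticity E = (dQ_x/dP)·(P/Q_x) = -0.2237 × 244.7/433.4998 ≈ -0.126.
|E| < 1, so demand is inelastic at this price.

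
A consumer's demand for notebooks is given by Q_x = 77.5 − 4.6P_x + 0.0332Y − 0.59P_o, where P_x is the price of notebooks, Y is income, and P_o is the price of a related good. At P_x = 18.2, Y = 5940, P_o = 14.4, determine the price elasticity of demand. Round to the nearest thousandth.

-0.459

Substituting, Q_x = 77.5 − 4.6(18.2) + 0.0332(5940) − 0.59(14.4) = 77.5 − 83.72 + 197.208 − 8.496 = 182.492.
∂Q_x/∂P_x = −4.6, so E_p = (−4.6)·(18.2/182.492) ≈ -0.459.
|E_p| < 1: demand is inelastic.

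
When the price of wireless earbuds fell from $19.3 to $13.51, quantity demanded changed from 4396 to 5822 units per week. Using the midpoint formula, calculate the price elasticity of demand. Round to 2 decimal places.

%ΔQ = (5822 − 4396)/[(4396 + 5822)/2] = 1426/5109 ≈ 0.2791.
%ΔP = (13.51 − 19.3)/[(19.3 + 13.51)/2] = -5.79/16.405 ≈ -0.3529.
Arc elasticity E = %ΔQ/%ΔP ≈ 0.2791/-0.3529 ≈ -0.79.
|E| < 1: demand is inelastic over this range.

-0.79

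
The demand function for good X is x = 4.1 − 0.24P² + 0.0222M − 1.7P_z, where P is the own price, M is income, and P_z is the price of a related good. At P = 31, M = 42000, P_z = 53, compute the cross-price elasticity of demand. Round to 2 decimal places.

-0.15

First evaluate x: 4.1 − 0.24(31)² + 0.0222(42000) − 1.7(53) = 4.1 − 230.64 + 932.4 − 90.1 = 615.76.
∂x/∂P_z = −1.7, so E_xy = -1.7·(53/615.76) ≈ -0.15.
E_xy < 0: the goods are complements.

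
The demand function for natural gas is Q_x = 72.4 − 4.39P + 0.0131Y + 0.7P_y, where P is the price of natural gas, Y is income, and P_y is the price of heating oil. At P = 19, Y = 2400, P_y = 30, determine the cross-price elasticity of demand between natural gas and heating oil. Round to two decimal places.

0.51

Q_x = 72.4 − 4.39(19) + 0.0131(2400) + 0.7(30) = 72.4 − 83.41 + 31.44 + 21 = 41.43.
∂Q_x/∂P_y = +0.7, so E_xy = 0.7·(30/41.43) ≈ 0.51.
E_xy > 0: the goods are substitutes.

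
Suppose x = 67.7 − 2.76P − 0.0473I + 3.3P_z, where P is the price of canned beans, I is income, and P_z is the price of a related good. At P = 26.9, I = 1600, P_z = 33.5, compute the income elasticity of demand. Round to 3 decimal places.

-2.672

Evaluating quantity at (P, I, P_z) gives x = 67.7 − 2.76(26.9) − 0.0473(1600) + 3.3(33.5) = 67.7 − 74.244 − 75.68 + 110.55 = 28.326.
∂x/∂I = −0.0473, so E_I = -0.0473·(1600/28.326) ≈ -2.672.
E_I < 0: inferior good.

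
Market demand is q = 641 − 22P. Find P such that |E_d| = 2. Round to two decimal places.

19.42

Set −bP/(a − bP) = −2 ⇒ bP = 2(a − bP) ⇒ bP(1+2) = 2·a.
P = 2·641/(22·3) ≈ 19.42.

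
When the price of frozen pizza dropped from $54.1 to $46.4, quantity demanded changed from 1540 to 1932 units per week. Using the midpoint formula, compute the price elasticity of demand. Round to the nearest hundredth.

-1.47

%Δq = (1932 − 1540)/[(1540 + 1932)/2] = 392/1736 ≈ 0.2258.
%Δp = (46.4 − 54.1)/[(54.1 + 46.4)/2] = -7.7/50.25 ≈ -0.1532.
Arc elasticity E = %Δq/%Δp ≈ 0.2258/-0.1532 ≈ -1.47.
|E| > 1: demand is elastic over this range.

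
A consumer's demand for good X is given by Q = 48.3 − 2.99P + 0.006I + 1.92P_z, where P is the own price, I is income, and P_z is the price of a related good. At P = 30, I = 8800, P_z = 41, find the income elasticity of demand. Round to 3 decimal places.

0.586

Q = 48.3 − 2.99(30) + 0.006(8800) + 1.92(41) = 48.3 − 89.7 + 52.8 + 78.72 = 90.12.
∂Q/∂I = +0.006, so E_I = 0.006·(8800/90.12) ≈ 0.586.
E_I ∈ (0,1): normal good (necessity).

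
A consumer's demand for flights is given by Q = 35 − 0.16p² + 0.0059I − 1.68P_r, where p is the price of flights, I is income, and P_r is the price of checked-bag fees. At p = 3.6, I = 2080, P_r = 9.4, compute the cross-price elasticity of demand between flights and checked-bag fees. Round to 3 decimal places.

-0.537

First evaluate Q: 35 − 0.16(3.6)² + 0.0059(2080) − 1.68(9.4) = 35 − 2.0736 + 12.272 − 15.792 = 29.4064.
∂Q/∂P_r = −1.68, so E_xy = -1.68·(9.4/29.4064) ≈ -0.537.
E_xy < 0: the goods are complements.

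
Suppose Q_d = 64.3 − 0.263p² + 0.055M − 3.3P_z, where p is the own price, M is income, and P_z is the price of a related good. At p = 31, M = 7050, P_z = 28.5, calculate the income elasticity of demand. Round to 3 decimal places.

At the given point, Q_d = 64.3 − 0.263(31)² + 0.055(7050) − 3.3(28.5) = 64.3 − 252.743 + 387.75 − 94.05 = 105.257.
∂Q_d/∂M = +0.055, so E_I = 0.055·(7050/105.257) ≈ 3.684.
E_I > 1: normal good (luxury).

3.684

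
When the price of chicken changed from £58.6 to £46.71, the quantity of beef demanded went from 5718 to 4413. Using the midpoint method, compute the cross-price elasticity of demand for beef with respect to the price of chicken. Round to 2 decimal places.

1.14

%ΔQ_x = (4413 − 5718)/[(5718+4413)/2] = -1305/5065.5 ≈ -0.2576.
%ΔP_y = (46.71 − 58.6)/[(58.6+46.71)/2] ≈ -0.2258.
E_xy = -0.2576/-0.2258 ≈ 1.14.
E_xy > 0, so beef and chicken are substitutes.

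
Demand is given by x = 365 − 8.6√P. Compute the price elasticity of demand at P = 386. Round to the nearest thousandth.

-0.431

At P = 386, x = 196.0368.
dx/dP = −8.6/(2√P) = −8.6/(2·19.6469).
Point elasticity E = (dx/dP)·(P/x) = -0.2189 × 386/196.0368 ≈ -0.431.
|E| < 1, so demand is inelastic at this price.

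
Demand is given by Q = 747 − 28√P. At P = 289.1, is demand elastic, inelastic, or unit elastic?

inelastic

At P = 289.1, Q = 270.9177.
dQ/dP = −28/(2√P) = −28/(2·17.0029).
Point elasticity E = (dQ/dP)·(P/Q) = -0.8234 × 289.1/270.9177 ≈ -0.879.
|E| ≈ 0.879 < 1, so demand is inelastic.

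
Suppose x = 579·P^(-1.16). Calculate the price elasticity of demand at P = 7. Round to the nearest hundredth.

-1.16

For a Cobb–Douglas (constant-elasticity) form x = A·P^α·…, the elasticity with respect to P equals the exponent α at every point.
Here the exponent on P is -1.16, so the price elasticity of demand is -1.16.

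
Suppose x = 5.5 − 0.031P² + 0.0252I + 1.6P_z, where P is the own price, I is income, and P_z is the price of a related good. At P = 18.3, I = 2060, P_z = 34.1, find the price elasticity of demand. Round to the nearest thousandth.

-0.204

Substituting, x = 5.5 − 0.031(18.3)² + 0.0252(2060) + 1.6(34.1) = 5.5 − 10.3816 + 51.912 + 54.56 = 101.5904.
∂x/∂P = −2·0.031·P = -1.1346, so E_p = -1.1346·(18.3/101.5904) ≈ -0.204.
|E_p| < 1: demand is inelastic.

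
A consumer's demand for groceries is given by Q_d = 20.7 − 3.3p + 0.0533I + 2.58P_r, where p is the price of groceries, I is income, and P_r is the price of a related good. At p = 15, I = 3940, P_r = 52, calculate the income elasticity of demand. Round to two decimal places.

0.67

Substituting, Q_d = 20.7 − 3.3(15) + 0.0533(3940) + 2.58(52) = 20.7 − 49.5 + 210.002 + 134.16 = 315.362.
∂Q_d/∂I = +0.0533, so E_I = 0.0533·(3940/315.362) ≈ 0.67.
E_I ∈ (0,1): normal good (necessity).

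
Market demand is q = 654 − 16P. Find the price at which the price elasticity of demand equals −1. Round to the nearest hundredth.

20.44

For linear demand q = a − bP, E = −bP/(a − bP). |E| = 1 ⇒ bP = a − bP ⇒ P = a/(2b).
P = 654/(2·16) ≈ 20.44.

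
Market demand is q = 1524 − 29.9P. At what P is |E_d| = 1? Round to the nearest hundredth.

25.48

For linear demand q = a − bP, E = −bP/(a − bP). |E| = 1 ⇒ bP = a − bP ⇒ P = a/(2b).
P = 1524/(2·29.9) ≈ 25.48.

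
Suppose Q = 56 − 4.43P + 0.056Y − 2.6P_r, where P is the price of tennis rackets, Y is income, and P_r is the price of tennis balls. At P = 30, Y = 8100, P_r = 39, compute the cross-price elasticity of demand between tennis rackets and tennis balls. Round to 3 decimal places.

Evaluating quantity at (P, Y, P_r) gives Q = 56 − 4.43(30) + 0.056(8100) − 2.6(39) = 56 − 132.9 + 453.6 − 101.4 = 275.3.
∂Q/∂P_r = −2.6, so E_xy = -2.6·(39/275.3) ≈ -0.368.
E_xy < 0: the goods are complements.

-0.368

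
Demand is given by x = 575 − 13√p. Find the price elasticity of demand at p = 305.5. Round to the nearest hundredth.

At p = 305.5, x = 347.7787.
dx/dp = −13/(2√p) = −13/(2·17.4786).
Point elasticity E = (dx/dp)·(p/x) = -0.3719 × 305.5/347.7787 ≈ -0.33.
|E| < 1, so demand is inelastic at this price.

-0.33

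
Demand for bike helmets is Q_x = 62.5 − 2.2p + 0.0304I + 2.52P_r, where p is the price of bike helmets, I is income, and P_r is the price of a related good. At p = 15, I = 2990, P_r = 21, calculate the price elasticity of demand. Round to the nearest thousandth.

-0.190

First evaluate Q_x: 62.5 − 2.2(15) + 0.0304(2990) + 2.52(21) = 62.5 − 33 + 90.896 + 52.92 = 173.316.
∂Q_x/∂p = −2.2, so E_p = (−2.2)·(15/173.316) ≈ -0.190.
|E_p| < 1: demand is inelastic.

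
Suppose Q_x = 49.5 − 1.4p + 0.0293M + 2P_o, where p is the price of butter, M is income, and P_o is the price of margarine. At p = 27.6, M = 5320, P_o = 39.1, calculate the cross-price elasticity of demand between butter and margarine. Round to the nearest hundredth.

0.32

Q_x = 49.5 − 1.4(27.6) + 0.0293(5320) + 2(39.1) = 49.5 − 38.64 + 155.876 + 78.2 = 244.936.
∂Q_x/∂P_o = +2, so E_xy = 2·(39.1/244.936) ≈ 0.32.
E_xy > 0: the goods are substitutes.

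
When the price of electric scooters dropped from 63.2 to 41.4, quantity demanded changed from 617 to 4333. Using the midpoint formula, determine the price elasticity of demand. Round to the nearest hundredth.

-3.60

%Δq = (4333 − 617)/[(617 + 4333)/2] = 3716/2475 ≈ 1.5014.
%ΔP = (41.4 − 63.2)/[(63.2 + 41.4)/2] = -21.8/52.3 ≈ -0.4168.
Arc elasticity E = %Δq/%ΔP ≈ 1.5014/-0.4168 ≈ -3.60.
|E| > 1: demand is elastic over this range.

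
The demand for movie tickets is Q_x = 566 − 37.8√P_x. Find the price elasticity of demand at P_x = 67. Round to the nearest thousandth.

-0.603

At P_x = 67, Q_x = 256.5937.
dQ_x/dP_x = −37.8/(2√P_x) = −37.8/(2·8.1854).
Point elasticity E = (dQ_x/dP_x)·(P_x/Q_x) = -2.309 × 67/256.5937 ≈ -0.603.
|E| < 1, so demand is inelastic at this price.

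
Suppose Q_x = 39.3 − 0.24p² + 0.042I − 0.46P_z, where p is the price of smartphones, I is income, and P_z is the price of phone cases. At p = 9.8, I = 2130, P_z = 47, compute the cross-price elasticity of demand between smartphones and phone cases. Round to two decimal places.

At the given point, Q_x = 39.3 − 0.24(9.8)² + 0.042(2130) − 0.46(47) = 39.3 − 23.0496 + 89.46 − 21.62 = 84.0904.
∂Q_x/∂P_z = −0.46, so E_xy = -0.46·(47/84.0904) ≈ -0.26.
E_xy < 0: the goods are complements.

-0.26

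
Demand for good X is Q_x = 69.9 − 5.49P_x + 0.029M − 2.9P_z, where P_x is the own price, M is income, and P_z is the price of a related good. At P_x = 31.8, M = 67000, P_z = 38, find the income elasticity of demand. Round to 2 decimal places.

1.12

Evaluating quantity at (P_x, M, P_z) gives Q_x = 69.9 − 5.49(31.8) + 0.029(67000) − 2.9(38) = 69.9 − 174.582 + 1943 − 110.2 = 1728.118.
∂Q_x/∂M = +0.029, so E_I = 0.029·(67000/1728.118) ≈ 1.12.
E_I > 1: normal good (luxury).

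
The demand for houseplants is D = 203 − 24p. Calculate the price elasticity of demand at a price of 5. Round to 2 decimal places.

-1.45

At p = 5, D = 83.
dD/dp = −24.
Point elasticity E = (dD/dp)·(p/D) = -24 × 5/83 ≈ -1.45.
|E| > 1, so demand is elastic at this price.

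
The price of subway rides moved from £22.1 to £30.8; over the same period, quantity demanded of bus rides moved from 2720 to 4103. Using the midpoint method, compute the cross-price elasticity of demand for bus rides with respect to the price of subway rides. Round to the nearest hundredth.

%ΔQ_x = (4103 − 2720)/[(2720+4103)/2] = 1383/3411.5 ≈ 0.4054.
%ΔP_y = (30.8 − 22.1)/[(22.1+30.8)/2] ≈ 0.3289.
E_xy = 0.4054/0.3289 ≈ 1.23.
E_xy > 0, so bus rides and subway rides are substitutes.

1.23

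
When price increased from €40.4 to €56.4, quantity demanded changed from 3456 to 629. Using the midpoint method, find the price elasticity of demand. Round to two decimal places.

-4.19

%Δq = (629 − 3456)/[(3456 + 629)/2] = -2827/2042.5 ≈ -1.3841.
%ΔP = (56.4 − 40.4)/[(40.4 + 56.4)/2] = 16/48.4 ≈ 0.3306.
Arc elasticity E = %Δq/%ΔP ≈ -1.3841/0.3306 ≈ -4.19.
|E| > 1: demand is elastic over this range.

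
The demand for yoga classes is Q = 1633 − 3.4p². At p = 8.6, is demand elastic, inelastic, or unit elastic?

inelastic

At p = 8.6, Q = 1381.536.
dQ/dp = −2·3.4·p = −58.48.
Point elasticity E = (dQ/dp)·(p/Q) = -58.48 × 8.6/1381.536 ≈ -0.364.
|E| ≈ 0.364 < 1, so demand is inelastic.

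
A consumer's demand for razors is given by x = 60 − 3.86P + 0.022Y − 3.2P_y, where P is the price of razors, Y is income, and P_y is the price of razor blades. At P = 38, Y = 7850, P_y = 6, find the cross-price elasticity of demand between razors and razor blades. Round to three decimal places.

x = 60 − 3.86(38) + 0.022(7850) − 3.2(6) = 60 − 146.68 + 172.7 − 19.2 = 66.82.
∂x/∂P_y = −3.2, so E_xy = -3.2·(6/66.82) ≈ -0.287.
E_xy < 0: the goods are complements.

-0.287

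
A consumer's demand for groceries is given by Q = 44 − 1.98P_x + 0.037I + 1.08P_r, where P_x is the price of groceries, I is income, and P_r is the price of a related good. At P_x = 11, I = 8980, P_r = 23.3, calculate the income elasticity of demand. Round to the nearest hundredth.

Evaluating quantity at (P_x, I, P_r) gives Q = 44 − 1.98(11) + 0.037(8980) + 1.08(23.3) = 44 − 21.78 + 332.26 + 25.164 = 379.644.
∂Q/∂I = +0.037, so E_I = 0.037·(8980/379.644) ≈ 0.88.
E_I ∈ (0,1): normal good (necessity).

0.88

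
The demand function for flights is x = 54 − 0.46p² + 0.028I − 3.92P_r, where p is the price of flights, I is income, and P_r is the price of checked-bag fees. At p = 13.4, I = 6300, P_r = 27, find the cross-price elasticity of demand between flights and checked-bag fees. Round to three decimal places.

-2.522

Substituting, x = 54 − 0.46(13.4)² + 0.028(6300) − 3.92(27) = 54 − 82.5976 + 176.4 − 105.84 = 41.9624.
∂x/∂P_r = −3.92, so E_xy = -3.92·(27/41.9624) ≈ -2.522.
E_xy < 0: the goods are complements.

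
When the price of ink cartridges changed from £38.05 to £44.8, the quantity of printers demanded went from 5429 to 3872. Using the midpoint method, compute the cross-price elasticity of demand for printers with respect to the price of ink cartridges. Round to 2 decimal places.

-2.05

%ΔQ_x = (3872 − 5429)/[(5429+3872)/2] = -1557/4650.5 ≈ -0.3348.
%ΔP_y = (44.8 − 38.05)/[(38.05+44.8)/2] ≈ 0.1629.
E_xy = -0.3348/0.1629 ≈ -2.05.
E_xy < 0, so printers and ink cartridges are complements.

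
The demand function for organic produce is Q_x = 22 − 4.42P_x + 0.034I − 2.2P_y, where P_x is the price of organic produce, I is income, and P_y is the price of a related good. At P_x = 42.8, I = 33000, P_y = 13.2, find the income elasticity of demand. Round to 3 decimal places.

Evaluating quantity at (P_x, I, P_y) gives Q_x = 22 − 4.42(42.8) + 0.034(33000) − 2.2(13.2) = 22 − 189.176 + 1122 − 29.04 = 925.784.
∂Q_x/∂I = +0.034, so E_I = 0.034·(33000/925.784) ≈ 1.212.
E_I > 1: normal good (luxury).

1.212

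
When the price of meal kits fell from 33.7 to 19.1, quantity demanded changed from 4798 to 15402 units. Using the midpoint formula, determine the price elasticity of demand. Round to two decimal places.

%Δq = (15402 − 4798)/[(4798 + 15402)/2] = 10604/10100 ≈ 1.0499.
%Δp = (19.1 − 33.7)/[(33.7 + 19.1)/2] = -14.6/26.4 ≈ -0.5530.
Arc elasticity E = %Δq/%Δp ≈ 1.0499/-0.5530 ≈ -1.90.
|E| > 1: demand is elastic over this range.

-1.90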